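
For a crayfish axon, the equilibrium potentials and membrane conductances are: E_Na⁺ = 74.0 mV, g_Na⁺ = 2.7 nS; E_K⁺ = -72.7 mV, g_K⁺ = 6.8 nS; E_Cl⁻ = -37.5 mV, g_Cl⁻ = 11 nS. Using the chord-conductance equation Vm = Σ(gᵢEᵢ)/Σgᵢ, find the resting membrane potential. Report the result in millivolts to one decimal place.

Σ gᵢEᵢ = 2.7·(74.0) + 6.8·(-72.7) + 11·(-37.5) = -707.06
Σ gᵢ = 2.7 + 6.8 + 11 = 20.5
Vm = -707.06 / 20.5 = -34.49 mV

-34.5 mV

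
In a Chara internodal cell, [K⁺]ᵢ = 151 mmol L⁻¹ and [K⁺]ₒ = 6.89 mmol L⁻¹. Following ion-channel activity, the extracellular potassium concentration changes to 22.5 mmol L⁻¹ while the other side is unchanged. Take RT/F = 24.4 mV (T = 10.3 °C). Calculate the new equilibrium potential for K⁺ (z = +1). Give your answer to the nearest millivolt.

After the shift: [K⁺]_out = 22.5, [K⁺]_in = 151 mmol L⁻¹.
E_new = (24.4/1)·ln(22.5/151) = 24.40 · (-1.9038) = -46.45 mV

-46 mV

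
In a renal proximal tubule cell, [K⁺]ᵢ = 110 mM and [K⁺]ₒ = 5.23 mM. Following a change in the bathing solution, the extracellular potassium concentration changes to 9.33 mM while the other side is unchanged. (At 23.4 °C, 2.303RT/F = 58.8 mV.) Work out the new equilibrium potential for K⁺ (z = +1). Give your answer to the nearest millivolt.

-63 mV

After the shift: [K⁺]_out = 9.33, [K⁺]_in = 110 mM.
E_new = (58.8/1)·log₁₀(9.33/110) = 58.80 · (-1.0715) = -63.00 mV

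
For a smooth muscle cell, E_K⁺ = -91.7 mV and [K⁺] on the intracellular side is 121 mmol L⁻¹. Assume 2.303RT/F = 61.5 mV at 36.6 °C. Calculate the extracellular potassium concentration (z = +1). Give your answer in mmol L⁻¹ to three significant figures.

Nernst: E = (61.5/1) · log₁₀([out]/[in]), so log₁₀([out]/[in]) = -91.7 × 1 / 61.5 = -1.4911.
[out]/[in] = 10^(-1.4911) = 0.03228.
[out] = 0.03228 × 121 = 3.906 mmol L⁻¹.

3.91 mmol L⁻¹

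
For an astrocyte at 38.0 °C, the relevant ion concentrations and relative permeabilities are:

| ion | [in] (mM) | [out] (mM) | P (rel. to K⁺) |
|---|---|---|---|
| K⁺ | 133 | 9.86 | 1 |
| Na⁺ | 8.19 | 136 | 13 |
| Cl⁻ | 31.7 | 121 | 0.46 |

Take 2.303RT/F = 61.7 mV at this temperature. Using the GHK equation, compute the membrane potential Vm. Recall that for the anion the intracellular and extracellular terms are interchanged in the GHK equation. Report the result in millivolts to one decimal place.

48.3 mV

Vm = 61.7 · log₁₀[(Σ P·[cation]ₒ + Σ P·[anion]ᵢ) / (Σ P·[cation]ᵢ + Σ P·[anion]ₒ)]
Numerator = 1×9.86 + 13×136 + 0.46×31.7 = 1792
Denominator = 1×133 + 13×8.19 + 0.46×121 = 295.1
Vm = 61.7 · log₁₀(6.0734) = 61.7 × (0.7834) = 48.34 mV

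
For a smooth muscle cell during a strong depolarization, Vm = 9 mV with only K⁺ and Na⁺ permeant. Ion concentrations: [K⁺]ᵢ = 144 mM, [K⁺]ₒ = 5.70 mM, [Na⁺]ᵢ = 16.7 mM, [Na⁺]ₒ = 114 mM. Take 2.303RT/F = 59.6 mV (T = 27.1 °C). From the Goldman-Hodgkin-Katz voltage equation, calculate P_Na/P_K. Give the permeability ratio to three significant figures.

2.19

Let α = P_Na/P_K. GHK: Vm = 59.6·log₁₀[(Kₒ + α·Naₒ)/(Kᵢ + α·Naᵢ)].
10^(Vm/59.6) = 10^(9.0/59.6) = 1.4158
So 1.4158·(Kᵢ + α·Naᵢ) = Kₒ + α·Naₒ → α = (1.4158·144.0 − 5.7) / (114.0 − 1.4158·16.7)
α = (203.9 − 5.7) / (114.0 − 23.64) = 198.2/90.36 = 2.193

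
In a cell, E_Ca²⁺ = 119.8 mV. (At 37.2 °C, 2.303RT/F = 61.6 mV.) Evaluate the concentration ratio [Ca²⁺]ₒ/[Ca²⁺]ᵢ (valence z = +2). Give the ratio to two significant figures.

7800

log₁₀([out]/[in]) = E·z/(61.6) = 119.8 × 2 / 61.6 = 3.8896
[out]/[in] = 10^(3.8896) = 7756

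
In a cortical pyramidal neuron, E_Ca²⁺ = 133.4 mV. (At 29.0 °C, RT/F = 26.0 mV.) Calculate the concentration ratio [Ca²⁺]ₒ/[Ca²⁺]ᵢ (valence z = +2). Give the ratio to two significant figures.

29000

ln([out]/[in]) = E·z/(26.0) = 133.4 × 2 / 26.0 = 10.2615
[out]/[in] = e^(10.2615) = 2.861e+04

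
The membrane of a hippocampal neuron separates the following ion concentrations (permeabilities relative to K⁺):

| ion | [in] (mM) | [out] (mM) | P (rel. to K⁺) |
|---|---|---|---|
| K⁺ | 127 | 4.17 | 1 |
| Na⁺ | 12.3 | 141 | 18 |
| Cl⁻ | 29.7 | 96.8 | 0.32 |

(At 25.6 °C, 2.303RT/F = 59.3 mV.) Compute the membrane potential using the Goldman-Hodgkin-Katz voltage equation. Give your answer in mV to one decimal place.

Vm = 59.3 · log₁₀[(Σ P·[cation]ₒ + Σ P·[anion]ᵢ) / (Σ P·[cation]ᵢ + Σ P·[anion]ₒ)]
Numerator = 1×4.17 + 18×141 + 0.32×29.7 = 2552
Denominator = 1×127 + 18×12.3 + 0.32×96.8 = 379.4
Vm = 59.3 · log₁₀(6.726) = 59.3 × (0.8278) = 49.09 mV

49.1 mV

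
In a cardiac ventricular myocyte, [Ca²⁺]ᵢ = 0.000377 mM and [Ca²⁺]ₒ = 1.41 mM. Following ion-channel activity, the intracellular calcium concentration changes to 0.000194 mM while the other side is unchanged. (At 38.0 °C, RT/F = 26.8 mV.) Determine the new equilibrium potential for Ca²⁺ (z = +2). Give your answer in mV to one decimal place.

119.1 mV

After the shift: [Ca²⁺]_out = 1.41, [Ca²⁺]_in = 0.000194 mM.
E_new = (26.8/2)·ln(1.41/0.000194) = 13.40 · (8.8912) = 119.14 mV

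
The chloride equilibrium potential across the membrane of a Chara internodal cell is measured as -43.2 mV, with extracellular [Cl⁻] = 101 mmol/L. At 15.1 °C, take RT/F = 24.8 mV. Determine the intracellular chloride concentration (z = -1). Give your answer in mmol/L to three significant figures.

17.7 mmol/L

Nernst: E = (24.8/-1) · ln([out]/[in]), so ln([out]/[in]) = -43.2 × -1 / 24.8 = 1.7419.
[out]/[in] = e^(1.7419) = 5.708.
[in] = 101 / 5.708 = 17.69 mmol/L.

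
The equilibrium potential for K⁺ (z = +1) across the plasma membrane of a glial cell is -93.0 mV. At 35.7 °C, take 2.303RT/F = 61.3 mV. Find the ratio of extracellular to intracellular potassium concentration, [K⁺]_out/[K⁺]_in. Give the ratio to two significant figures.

log₁₀([out]/[in]) = E·z/(61.3) = -93.0 × 1 / 61.3 = -1.5171
[out]/[in] = 10^(-1.5171) = 0.0304

0.030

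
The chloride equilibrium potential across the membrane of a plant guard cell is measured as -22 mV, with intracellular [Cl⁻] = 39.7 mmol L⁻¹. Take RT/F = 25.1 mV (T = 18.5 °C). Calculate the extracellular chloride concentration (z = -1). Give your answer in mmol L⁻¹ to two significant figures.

95 mmol L⁻¹

Nernst: E = (25.1/-1) · ln([out]/[in]), so ln([out]/[in]) = -22.0 × -1 / 25.1 = 0.8765.
[out]/[in] = e^(0.8765) = 2.402.
[out] = 2.402 × 39.7 = 95.38 mmol L⁻¹.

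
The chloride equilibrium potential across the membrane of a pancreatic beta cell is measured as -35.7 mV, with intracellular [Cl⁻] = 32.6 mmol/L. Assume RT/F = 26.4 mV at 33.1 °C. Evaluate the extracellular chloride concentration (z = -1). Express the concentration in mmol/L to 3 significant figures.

126 mmol/L

Nernst: E = (26.4/-1) · ln([out]/[in]), so ln([out]/[in]) = -35.7 × -1 / 26.4 = 1.3523.
[out]/[in] = e^(1.3523) = 3.866.
[out] = 3.866 × 32.6 = 126 mmol/L.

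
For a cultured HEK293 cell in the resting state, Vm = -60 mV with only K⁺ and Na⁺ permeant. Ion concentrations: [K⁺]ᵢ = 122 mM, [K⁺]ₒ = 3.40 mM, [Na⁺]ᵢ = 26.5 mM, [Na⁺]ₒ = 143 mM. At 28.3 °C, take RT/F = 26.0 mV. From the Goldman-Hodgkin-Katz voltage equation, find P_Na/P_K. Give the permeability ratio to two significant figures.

0.062

Let α = P_Na/P_K. GHK: Vm = 26.0·ln[(Kₒ + α·Naₒ)/(Kᵢ + α·Naᵢ)].
e^(Vm/26.0) = e^(-60.0/26.0) = 0.099491
So 0.099491·(Kᵢ + α·Naᵢ) = Kₒ + α·Naₒ → α = (0.099491·122.0 − 3.4) / (143.0 − 0.099491·26.5)
α = (12.14 − 3.4) / (143.0 − 2.637) = 8.738/140.4 = 0.06225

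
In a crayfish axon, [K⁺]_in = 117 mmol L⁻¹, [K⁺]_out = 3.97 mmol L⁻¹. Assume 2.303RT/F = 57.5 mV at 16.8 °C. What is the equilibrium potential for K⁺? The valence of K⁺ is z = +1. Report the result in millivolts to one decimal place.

E = (57.5/z) · log₁₀([K⁺]_out/[K⁺]_in) with z = +1.
= (57.5/1) · log₁₀(3.97/117) = 57.50 · log₁₀(0.03393)
= 57.50 · (-1.4694) = -84.49 mV

-84.5 mV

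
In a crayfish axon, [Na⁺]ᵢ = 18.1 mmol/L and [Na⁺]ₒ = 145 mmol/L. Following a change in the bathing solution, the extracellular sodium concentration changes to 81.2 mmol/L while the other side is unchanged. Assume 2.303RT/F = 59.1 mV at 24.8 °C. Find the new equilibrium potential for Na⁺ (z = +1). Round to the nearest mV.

After the shift: [Na⁺]_out = 81.2, [Na⁺]_in = 18.1 mmol/L.
E_new = (59.1/1)·log₁₀(81.2/18.1) = 59.10 · (0.6519) = 38.53 mV

39 mV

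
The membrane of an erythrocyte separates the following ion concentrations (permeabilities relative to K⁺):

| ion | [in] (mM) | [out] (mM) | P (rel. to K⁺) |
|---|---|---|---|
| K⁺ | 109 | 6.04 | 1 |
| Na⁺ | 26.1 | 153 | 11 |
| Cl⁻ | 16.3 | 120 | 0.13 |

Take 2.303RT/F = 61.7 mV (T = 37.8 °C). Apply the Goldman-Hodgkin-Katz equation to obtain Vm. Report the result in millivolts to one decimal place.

Vm = 61.7 · log₁₀[(Σ P·[cation]ₒ + Σ P·[anion]ᵢ) / (Σ P·[cation]ᵢ + Σ P·[anion]ₒ)]
Numerator = 1×6.04 + 11×153 + 0.13×16.3 = 1691
Denominator = 1×109 + 11×26.1 + 0.13×120 = 411.7
Vm = 61.7 · log₁₀(4.1077) = 61.7 × (0.6136) = 37.86 mV

37.9 mV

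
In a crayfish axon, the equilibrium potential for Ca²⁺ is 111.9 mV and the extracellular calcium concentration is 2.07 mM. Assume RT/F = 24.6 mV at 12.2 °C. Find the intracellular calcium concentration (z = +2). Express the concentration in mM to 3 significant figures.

Nernst: E = (24.6/2) · ln([out]/[in]), so ln([out]/[in]) = 111.9 × 2 / 24.6 = 9.0976.
[out]/[in] = e^(9.0976) = 8933.
[in] = 2.07 / 8933 = 0.0002317 mM.

0.000232 mM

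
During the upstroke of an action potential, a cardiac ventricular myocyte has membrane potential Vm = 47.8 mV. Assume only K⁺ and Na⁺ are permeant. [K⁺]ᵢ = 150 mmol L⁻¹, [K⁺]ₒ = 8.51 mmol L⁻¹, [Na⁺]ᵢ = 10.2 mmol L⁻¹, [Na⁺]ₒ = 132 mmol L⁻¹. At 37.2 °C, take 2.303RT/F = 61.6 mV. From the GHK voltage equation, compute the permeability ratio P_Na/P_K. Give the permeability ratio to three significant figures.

Let α = P_Na/P_K. GHK: Vm = 61.6·log₁₀[(Kₒ + α·Naₒ)/(Kᵢ + α·Naᵢ)].
10^(Vm/61.6) = 10^(47.8/61.6) = 5.97
So 5.97·(Kᵢ + α·Naᵢ) = Kₒ + α·Naₒ → α = (5.97·150.0 − 8.51) / (132.0 − 5.97·10.2)
α = (895.5 − 8.51) / (132.0 − 60.89) = 887/71.11 = 12.47

12.5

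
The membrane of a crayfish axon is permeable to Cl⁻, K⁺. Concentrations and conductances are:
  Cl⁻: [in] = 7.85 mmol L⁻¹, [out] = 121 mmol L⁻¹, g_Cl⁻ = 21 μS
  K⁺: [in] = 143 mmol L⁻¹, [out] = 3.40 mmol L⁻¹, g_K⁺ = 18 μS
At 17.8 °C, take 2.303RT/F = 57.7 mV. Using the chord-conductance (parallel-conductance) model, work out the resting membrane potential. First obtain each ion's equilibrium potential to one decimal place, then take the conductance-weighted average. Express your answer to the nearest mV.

-80 mV

E_Cl⁻ = (57.7/-1)·log₁₀(121/7.85) = -68.5 mV
E_K⁺ = (57.7/1)·log₁₀(3.40/143) = -93.7 mV
Vm = (Σ gᵢEᵢ)/(Σ gᵢ) = (21·-68.5 + 18·-93.7) / (21 + 18)
= -3125.10 / 39 = -80.13 mV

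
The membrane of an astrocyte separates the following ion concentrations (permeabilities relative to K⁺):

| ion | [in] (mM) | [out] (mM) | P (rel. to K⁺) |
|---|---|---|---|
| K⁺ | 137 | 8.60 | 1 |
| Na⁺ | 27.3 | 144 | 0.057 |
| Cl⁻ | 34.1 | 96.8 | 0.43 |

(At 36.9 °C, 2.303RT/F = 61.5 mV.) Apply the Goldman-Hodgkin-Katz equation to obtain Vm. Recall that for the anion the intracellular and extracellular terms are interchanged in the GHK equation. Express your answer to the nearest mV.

-47 mV

Vm = 61.5 · log₁₀[(Σ P·[cation]ₒ + Σ P·[anion]ᵢ) / (Σ P·[cation]ᵢ + Σ P·[anion]ₒ)]
Numerator = 1×8.60 + 0.057×144 + 0.43×34.1 = 31.47
Denominator = 1×137 + 0.057×27.3 + 0.43×96.8 = 180.2
Vm = 61.5 · log₁₀(0.17466) = 61.5 × (-0.7578) = -46.60 mV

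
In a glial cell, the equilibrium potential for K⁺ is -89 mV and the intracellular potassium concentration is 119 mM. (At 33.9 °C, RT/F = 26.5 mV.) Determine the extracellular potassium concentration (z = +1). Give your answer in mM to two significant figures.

Nernst: E = (26.5/1) · ln([out]/[in]), so ln([out]/[in]) = -89.0 × 1 / 26.5 = -3.3585.
[out]/[in] = e^(-3.3585) = 0.03479.
[out] = 0.03479 × 119 = 4.14 mM.

4.1 mM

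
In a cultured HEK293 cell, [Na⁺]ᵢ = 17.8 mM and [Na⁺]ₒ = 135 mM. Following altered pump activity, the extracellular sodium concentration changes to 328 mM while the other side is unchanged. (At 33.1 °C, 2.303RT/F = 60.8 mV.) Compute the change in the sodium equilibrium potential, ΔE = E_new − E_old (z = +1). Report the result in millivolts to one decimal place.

23.4 mV

E_old = (60.8/1)·log₁₀(135/17.8) = 53.50 mV
E_new = (60.8/1)·log₁₀(328/17.8) = 76.94 mV
ΔE = 76.94 − (53.50) = 23.44 mV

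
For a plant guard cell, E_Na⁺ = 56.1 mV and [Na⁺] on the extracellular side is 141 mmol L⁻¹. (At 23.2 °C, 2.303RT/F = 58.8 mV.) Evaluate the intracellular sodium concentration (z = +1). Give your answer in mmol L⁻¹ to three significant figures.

15.7 mmol L⁻¹

Nernst: E = (58.8/1) · log₁₀([out]/[in]), so log₁₀([out]/[in]) = 56.1 × 1 / 58.8 = 0.9541.
[out]/[in] = 10^(0.9541) = 8.997.
[in] = 141 / 8.997 = 15.67 mmol L⁻¹.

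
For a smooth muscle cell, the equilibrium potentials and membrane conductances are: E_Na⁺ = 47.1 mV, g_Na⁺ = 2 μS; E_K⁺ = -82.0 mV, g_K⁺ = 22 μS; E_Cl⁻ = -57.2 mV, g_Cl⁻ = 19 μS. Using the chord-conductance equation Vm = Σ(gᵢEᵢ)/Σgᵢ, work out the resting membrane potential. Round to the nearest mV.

-65 mV

Σ gᵢEᵢ = 2·(47.1) + 22·(-82.0) + 19·(-57.2) = -2796.60
Σ gᵢ = 2 + 22 + 19 = 43
Vm = -2796.60 / 43 = -65.04 mV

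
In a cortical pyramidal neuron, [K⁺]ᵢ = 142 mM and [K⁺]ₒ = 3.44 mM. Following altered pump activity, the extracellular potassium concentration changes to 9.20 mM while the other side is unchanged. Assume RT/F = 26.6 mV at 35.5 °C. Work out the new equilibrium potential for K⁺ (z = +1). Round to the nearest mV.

-73 mV

After the shift: [K⁺]_out = 9.20, [K⁺]_in = 142 mM.
E_new = (26.6/1)·ln(9.20/142) = 26.60 · (-2.7366) = -72.79 mV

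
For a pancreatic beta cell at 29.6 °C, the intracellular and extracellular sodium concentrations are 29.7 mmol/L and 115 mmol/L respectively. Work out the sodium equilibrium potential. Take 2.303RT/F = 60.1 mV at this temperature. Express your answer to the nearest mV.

35 mV

E = (60.1/z) · log₁₀([Na⁺]_out/[Na⁺]_in) with z = +1.
= (60.1/1) · log₁₀(115/29.7) = 60.10 · log₁₀(3.872)
= 60.10 · (0.5879) = 35.34 mV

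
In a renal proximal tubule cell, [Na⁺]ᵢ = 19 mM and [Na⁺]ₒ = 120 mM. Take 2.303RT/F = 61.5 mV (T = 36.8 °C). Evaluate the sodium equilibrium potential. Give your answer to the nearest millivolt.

E = (61.5/z) · log₁₀([Na⁺]_out/[Na⁺]_in) with z = +1.
= (61.5/1) · log₁₀(120/19) = 61.50 · log₁₀(6.316)
= 61.50 · (0.8004) = 49.23 mV

49 mV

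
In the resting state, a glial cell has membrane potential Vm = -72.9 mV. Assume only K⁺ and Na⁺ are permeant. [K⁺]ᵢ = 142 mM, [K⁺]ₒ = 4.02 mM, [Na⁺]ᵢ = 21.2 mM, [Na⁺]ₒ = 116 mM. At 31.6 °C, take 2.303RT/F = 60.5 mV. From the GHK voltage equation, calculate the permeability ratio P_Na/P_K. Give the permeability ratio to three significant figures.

Let α = P_Na/P_K. GHK: Vm = 60.5·log₁₀[(Kₒ + α·Naₒ)/(Kᵢ + α·Naᵢ)].
10^(Vm/60.5) = 10^(-72.9/60.5) = 0.062379
So 0.062379·(Kᵢ + α·Naᵢ) = Kₒ + α·Naₒ → α = (0.062379·142.0 − 4.02) / (116.0 − 0.062379·21.2)
α = (8.858 − 4.02) / (116.0 − 1.322) = 4.838/114.7 = 0.04219

0.0422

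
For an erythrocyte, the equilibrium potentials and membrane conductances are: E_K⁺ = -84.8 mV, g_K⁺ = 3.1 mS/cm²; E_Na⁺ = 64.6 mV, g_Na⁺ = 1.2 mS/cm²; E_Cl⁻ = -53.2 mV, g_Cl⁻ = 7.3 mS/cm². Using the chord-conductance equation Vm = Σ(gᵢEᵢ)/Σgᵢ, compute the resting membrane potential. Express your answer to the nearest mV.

Σ gᵢEᵢ = 3.1·(-84.8) + 1.2·(64.6) + 7.3·(-53.2) = -573.72
Σ gᵢ = 3.1 + 1.2 + 7.3 = 11.6
Vm = -573.72 / 11.6 = -49.46 mV

-49 mV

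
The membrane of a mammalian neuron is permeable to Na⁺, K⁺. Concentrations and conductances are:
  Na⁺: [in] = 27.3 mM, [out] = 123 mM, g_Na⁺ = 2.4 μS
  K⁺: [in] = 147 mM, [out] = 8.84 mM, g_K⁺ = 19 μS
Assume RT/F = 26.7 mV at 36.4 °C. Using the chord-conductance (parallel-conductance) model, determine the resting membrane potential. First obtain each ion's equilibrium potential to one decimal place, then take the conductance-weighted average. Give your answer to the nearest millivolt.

E_Na⁺ = (26.7/1)·ln(123/27.3) = 40.2 mV
E_K⁺ = (26.7/1)·ln(8.84/147) = -75.1 mV
Vm = (Σ gᵢEᵢ)/(Σ gᵢ) = (2.4·40.2 + 19·-75.1) / (2.4 + 19)
= -1330.42 / 21.4 = -62.17 mV

-62 mV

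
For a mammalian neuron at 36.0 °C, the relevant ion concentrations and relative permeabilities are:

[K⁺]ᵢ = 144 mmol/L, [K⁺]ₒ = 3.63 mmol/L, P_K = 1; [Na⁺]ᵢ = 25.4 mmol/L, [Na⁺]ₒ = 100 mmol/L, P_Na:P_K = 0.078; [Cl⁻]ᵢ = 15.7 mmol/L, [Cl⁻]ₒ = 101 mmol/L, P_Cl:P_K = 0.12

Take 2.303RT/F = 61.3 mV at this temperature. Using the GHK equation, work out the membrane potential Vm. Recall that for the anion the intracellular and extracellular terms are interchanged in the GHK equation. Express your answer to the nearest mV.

Vm = 61.3 · log₁₀[(Σ P·[cation]ₒ + Σ P·[anion]ᵢ) / (Σ P·[cation]ᵢ + Σ P·[anion]ₒ)]
Numerator = 1×3.63 + 0.078×100 + 0.12×15.7 = 13.31
Denominator = 1×144 + 0.078×25.4 + 0.12×101 = 158.1
Vm = 61.3 · log₁₀(0.084212) = 61.3 × (-1.0746) = -65.87 mV

-66 mV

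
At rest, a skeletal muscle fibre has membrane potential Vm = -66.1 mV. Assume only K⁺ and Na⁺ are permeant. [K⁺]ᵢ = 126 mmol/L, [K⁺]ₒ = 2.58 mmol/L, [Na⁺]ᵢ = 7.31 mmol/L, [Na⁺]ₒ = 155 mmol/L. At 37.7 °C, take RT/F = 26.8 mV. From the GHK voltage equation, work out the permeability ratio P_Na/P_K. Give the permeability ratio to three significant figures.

0.0526

Let α = P_Na/P_K. GHK: Vm = 26.8·ln[(Kₒ + α·Naₒ)/(Kᵢ + α·Naᵢ)].
e^(Vm/26.8) = e^(-66.1/26.8) = 0.084888
So 0.084888·(Kᵢ + α·Naᵢ) = Kₒ + α·Naₒ → α = (0.084888·126.0 − 2.58) / (155.0 − 0.084888·7.31)
α = (10.7 − 2.58) / (155.0 − 0.6205) = 8.116/154.4 = 0.05257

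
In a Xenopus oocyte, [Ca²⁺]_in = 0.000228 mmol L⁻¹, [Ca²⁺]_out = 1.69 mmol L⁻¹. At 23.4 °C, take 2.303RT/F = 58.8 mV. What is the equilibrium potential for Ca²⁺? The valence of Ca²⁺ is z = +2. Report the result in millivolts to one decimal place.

E = (58.8/z) · log₁₀([Ca²⁺]_out/[Ca²⁺]_in) with z = +2.
= (58.8/2) · log₁₀(1.69/0.000228) = 29.40 · log₁₀(7412)
= 29.40 · (3.8700) = 113.78 mV

113.8 mV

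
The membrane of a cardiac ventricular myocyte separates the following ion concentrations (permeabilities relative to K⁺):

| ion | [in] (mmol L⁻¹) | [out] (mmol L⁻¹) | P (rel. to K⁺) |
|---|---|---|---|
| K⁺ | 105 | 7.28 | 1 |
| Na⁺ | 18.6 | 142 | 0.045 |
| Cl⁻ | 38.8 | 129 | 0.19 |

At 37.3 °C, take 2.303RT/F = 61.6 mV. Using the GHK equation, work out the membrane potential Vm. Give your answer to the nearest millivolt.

Vm = 61.6 · log₁₀[(Σ P·[cation]ₒ + Σ P·[anion]ᵢ) / (Σ P·[cation]ᵢ + Σ P·[anion]ₒ)]
Numerator = 1×7.28 + 0.045×142 + 0.19×38.8 = 21.04
Denominator = 1×105 + 0.045×18.6 + 0.19×129 = 130.3
Vm = 61.6 · log₁₀(0.16143) = 61.6 × (-0.7920) = -48.79 mV

-49 mV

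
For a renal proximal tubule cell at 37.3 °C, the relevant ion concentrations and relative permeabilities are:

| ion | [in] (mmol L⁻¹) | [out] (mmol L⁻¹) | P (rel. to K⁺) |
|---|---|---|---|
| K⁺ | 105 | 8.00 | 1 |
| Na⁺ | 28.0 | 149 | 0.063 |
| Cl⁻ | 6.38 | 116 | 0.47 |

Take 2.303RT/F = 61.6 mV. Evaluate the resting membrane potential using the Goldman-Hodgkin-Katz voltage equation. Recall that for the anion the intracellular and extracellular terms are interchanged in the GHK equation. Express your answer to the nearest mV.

-55 mV

Vm = 61.6 · log₁₀[(Σ P·[cation]ₒ + Σ P·[anion]ᵢ) / (Σ P·[cation]ᵢ + Σ P·[anion]ₒ)]
Numerator = 1×8.00 + 0.063×149 + 0.47×6.38 = 20.39
Denominator = 1×105 + 0.063×28.0 + 0.47×116 = 161.3
Vm = 61.6 · log₁₀(0.1264) = 61.6 × (-0.8983) = -55.33 mV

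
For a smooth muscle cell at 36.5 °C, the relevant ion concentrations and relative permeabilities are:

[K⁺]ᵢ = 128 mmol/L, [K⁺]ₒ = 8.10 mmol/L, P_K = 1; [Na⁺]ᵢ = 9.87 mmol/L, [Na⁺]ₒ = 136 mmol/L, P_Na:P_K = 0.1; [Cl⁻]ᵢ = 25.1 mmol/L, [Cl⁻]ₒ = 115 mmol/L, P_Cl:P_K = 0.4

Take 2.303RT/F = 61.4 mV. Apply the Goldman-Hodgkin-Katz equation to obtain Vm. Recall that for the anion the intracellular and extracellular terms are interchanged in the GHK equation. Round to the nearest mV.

Vm = 61.4 · log₁₀[(Σ P·[cation]ₒ + Σ P·[anion]ᵢ) / (Σ P·[cation]ᵢ + Σ P·[anion]ₒ)]
Numerator = 1×8.10 + 0.1×136 + 0.4×25.1 = 31.74
Denominator = 1×128 + 0.1×9.87 + 0.4×115 = 175
Vm = 61.4 · log₁₀(0.18138) = 61.4 × (-0.7414) = -45.52 mV

-46 mV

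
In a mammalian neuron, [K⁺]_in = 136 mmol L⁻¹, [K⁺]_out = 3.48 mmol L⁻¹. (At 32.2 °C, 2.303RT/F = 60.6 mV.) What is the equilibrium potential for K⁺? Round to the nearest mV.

E = (60.6/z) · log₁₀([K⁺]_out/[K⁺]_in) with z = +1.
= (60.6/1) · log₁₀(3.48/136) = 60.60 · log₁₀(0.02559)
= 60.60 · (-1.5920) = -96.47 mV

-96 mV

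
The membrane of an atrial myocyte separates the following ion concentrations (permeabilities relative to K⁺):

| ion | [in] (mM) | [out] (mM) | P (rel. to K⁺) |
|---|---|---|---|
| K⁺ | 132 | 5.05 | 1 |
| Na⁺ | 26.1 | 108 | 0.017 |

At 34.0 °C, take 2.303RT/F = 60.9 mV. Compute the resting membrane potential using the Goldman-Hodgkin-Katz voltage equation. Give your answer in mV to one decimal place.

-78.2 mV

Vm = 60.9 · log₁₀[(Σ P·[cation]ₒ + Σ P·[anion]ᵢ) / (Σ P·[cation]ᵢ + Σ P·[anion]ₒ)]
Numerator = 1×5.05 + 0.017×108 = 6.886
Denominator = 1×132 + 0.017×26.1 = 132.4
Vm = 60.9 · log₁₀(0.051992) = 60.9 × (-1.2841) = -78.20 mV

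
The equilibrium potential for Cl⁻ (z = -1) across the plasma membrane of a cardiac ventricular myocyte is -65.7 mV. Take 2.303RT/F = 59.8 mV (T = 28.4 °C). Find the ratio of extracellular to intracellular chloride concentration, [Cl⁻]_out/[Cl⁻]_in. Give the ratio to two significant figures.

log₁₀([out]/[in]) = E·z/(59.8) = -65.7 × -1 / 59.8 = 1.0987
[out]/[in] = 10^(1.0987) = 12.55

13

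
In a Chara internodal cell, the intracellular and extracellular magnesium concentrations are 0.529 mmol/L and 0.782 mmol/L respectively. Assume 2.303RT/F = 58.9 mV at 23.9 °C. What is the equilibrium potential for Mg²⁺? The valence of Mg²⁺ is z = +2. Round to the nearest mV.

5 mV

E = (58.9/z) · log₁₀([Mg²⁺]_out/[Mg²⁺]_in) with z = +2.
= (58.9/2) · log₁₀(0.782/0.529) = 29.45 · log₁₀(1.478)
= 29.45 · (0.1698) = 5.00 mV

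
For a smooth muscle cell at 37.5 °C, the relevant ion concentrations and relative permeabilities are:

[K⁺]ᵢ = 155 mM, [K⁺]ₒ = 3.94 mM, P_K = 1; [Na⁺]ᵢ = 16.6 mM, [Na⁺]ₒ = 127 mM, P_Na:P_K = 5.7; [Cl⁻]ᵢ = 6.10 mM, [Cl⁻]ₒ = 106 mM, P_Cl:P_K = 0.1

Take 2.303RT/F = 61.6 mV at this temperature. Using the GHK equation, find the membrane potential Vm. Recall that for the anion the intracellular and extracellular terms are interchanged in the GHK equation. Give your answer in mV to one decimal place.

Vm = 61.6 · log₁₀[(Σ P·[cation]ₒ + Σ P·[anion]ᵢ) / (Σ P·[cation]ᵢ + Σ P·[anion]ₒ)]
Numerator = 1×3.94 + 5.7×127 + 0.1×6.10 = 728.5
Denominator = 1×155 + 5.7×16.6 + 0.1×106 = 260.2
Vm = 61.6 · log₁₀(2.7994) = 61.6 × (0.4471) = 27.54 mV

27.5 mV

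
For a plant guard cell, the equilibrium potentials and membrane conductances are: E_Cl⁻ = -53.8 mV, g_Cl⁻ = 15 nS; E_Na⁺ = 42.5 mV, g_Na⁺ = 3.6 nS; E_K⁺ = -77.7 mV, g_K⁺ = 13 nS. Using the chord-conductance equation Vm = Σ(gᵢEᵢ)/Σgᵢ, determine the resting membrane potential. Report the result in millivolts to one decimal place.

Σ gᵢEᵢ = 15·(-53.8) + 3.6·(42.5) + 13·(-77.7) = -1664.10
Σ gᵢ = 15 + 3.6 + 13 = 31.6
Vm = -1664.10 / 31.6 = -52.66 mV

-52.7 mV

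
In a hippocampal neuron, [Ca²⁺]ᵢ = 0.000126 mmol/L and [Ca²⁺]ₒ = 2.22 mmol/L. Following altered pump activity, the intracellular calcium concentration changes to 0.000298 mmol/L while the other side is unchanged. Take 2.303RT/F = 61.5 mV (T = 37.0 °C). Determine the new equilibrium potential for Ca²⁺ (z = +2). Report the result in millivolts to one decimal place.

After the shift: [Ca²⁺]_out = 2.22, [Ca²⁺]_in = 0.000298 mmol/L.
E_new = (61.5/2)·log₁₀(2.22/0.000298) = 30.75 · (3.8721) = 119.07 mV

119.1 mV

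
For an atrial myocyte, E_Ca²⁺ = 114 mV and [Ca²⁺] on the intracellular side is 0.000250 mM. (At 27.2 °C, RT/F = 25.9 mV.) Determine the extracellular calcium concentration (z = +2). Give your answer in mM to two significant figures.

Nernst: E = (25.9/2) · ln([out]/[in]), so ln([out]/[in]) = 114.0 × 2 / 25.9 = 8.8031.
[out]/[in] = e^(8.8031) = 6655.
[out] = 6655 × 0.000250 = 1.664 mM.

1.7 mM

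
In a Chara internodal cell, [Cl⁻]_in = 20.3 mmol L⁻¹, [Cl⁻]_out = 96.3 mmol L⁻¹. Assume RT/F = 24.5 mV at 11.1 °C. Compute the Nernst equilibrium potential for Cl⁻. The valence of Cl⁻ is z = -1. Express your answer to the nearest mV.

-38 mV

E = (24.5/z) · ln([Cl⁻]_out/[Cl⁻]_in) with z = -1.
For an anion, dividing by z = -1 reverses the sign.
= (24.5/-1) · ln(96.3/20.3) = -24.50 · ln(4.744)
= -24.50 · (1.5568) = -38.14 mV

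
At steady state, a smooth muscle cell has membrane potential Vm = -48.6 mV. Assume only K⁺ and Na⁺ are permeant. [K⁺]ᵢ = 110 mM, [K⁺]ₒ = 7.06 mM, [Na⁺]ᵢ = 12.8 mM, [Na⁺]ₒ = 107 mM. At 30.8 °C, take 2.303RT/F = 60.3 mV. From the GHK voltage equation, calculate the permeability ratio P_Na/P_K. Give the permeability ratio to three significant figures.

0.0965

Let α = P_Na/P_K. GHK: Vm = 60.3·log₁₀[(Kₒ + α·Naₒ)/(Kᵢ + α·Naᵢ)].
10^(Vm/60.3) = 10^(-48.6/60.3) = 0.15633
So 0.15633·(Kᵢ + α·Naᵢ) = Kₒ + α·Naₒ → α = (0.15633·110.0 − 7.06) / (107.0 − 0.15633·12.8)
α = (17.2 − 7.06) / (107.0 − 2.001) = 10.14/105 = 0.09653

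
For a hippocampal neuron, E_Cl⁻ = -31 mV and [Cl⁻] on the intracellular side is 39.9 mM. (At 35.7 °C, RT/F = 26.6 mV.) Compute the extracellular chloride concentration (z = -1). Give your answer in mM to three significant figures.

Nernst: E = (26.6/-1) · ln([out]/[in]), so ln([out]/[in]) = -31.0 × -1 / 26.6 = 1.1654.
[out]/[in] = e^(1.1654) = 3.207.
[out] = 3.207 × 39.9 = 128 mM.

128 mM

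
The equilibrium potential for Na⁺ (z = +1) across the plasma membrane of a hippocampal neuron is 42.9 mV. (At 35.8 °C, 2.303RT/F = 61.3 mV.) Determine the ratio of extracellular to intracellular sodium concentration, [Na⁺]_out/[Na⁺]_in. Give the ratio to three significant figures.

5.01

log₁₀([out]/[in]) = E·z/(61.3) = 42.9 × 1 / 61.3 = 0.6998
[out]/[in] = 10^(0.6998) = 5.01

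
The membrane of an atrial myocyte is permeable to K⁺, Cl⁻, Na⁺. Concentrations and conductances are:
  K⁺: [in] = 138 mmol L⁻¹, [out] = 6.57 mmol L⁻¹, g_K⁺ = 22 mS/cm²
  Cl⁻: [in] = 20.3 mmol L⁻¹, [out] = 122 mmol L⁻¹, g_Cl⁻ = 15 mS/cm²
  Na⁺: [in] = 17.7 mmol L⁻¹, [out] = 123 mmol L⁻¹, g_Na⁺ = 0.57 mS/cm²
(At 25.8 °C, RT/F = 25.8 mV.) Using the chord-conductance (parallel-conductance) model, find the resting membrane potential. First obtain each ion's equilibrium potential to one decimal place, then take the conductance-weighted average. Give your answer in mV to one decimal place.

E_K⁺ = (25.8/1)·ln(6.57/138) = -78.6 mV
E_Cl⁻ = (25.8/-1)·ln(122/20.3) = -46.3 mV
E_Na⁺ = (25.8/1)·ln(123/17.7) = 50.0 mV
Vm = (Σ gᵢEᵢ)/(Σ gᵢ) = (22·-78.6 + 15·-46.3 + 0.57·50.0) / (22 + 15 + 0.57)
= -2395.20 / 37.57 = -63.75 mV

-63.8 mV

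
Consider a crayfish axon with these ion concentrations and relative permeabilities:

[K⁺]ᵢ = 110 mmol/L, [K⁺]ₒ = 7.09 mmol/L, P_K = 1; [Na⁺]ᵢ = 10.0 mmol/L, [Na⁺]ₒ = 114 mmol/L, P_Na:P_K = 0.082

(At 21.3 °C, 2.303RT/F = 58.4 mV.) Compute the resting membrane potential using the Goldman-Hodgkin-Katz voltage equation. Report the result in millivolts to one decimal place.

Vm = 58.4 · log₁₀[(Σ P·[cation]ₒ + Σ P·[anion]ᵢ) / (Σ P·[cation]ᵢ + Σ P·[anion]ₒ)]
Numerator = 1×7.09 + 0.082×114 = 16.44
Denominator = 1×110 + 0.082×10.0 = 110.8
Vm = 58.4 · log₁₀(0.14833) = 58.4 × (-0.8288) = -48.40 mV

-48.4 mV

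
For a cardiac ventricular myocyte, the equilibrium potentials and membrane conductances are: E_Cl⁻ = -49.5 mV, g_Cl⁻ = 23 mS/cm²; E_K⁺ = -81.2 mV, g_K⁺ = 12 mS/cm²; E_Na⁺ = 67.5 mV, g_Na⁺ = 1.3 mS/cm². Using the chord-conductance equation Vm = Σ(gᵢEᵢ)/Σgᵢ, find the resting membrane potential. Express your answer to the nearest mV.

-56 mV

Σ gᵢEᵢ = 23·(-49.5) + 12·(-81.2) + 1.3·(67.5) = -2025.15
Σ gᵢ = 23 + 12 + 1.3 = 36.3
Vm = -2025.15 / 36.3 = -55.79 mV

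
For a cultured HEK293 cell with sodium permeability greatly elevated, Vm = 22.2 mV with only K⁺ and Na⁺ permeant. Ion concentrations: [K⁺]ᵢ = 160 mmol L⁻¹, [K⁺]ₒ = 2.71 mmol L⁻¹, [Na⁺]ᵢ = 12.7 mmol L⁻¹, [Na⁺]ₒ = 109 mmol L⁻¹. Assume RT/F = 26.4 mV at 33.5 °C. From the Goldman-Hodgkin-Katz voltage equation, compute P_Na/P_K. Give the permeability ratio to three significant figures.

Let α = P_Na/P_K. GHK: Vm = 26.4·ln[(Kₒ + α·Naₒ)/(Kᵢ + α·Naᵢ)].
e^(Vm/26.4) = e^(22.2/26.4) = 2.3185
So 2.3185·(Kᵢ + α·Naᵢ) = Kₒ + α·Naₒ → α = (2.3185·160.0 − 2.71) / (109.0 − 2.3185·12.7)
α = (371 − 2.71) / (109.0 − 29.44) = 368.2/79.56 = 4.629

4.63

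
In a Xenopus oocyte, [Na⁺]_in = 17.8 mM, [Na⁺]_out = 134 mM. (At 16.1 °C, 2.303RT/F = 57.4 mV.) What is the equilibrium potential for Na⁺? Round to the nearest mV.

E = (57.4/z) · log₁₀([Na⁺]_out/[Na⁺]_in) with z = +1.
= (57.4/1) · log₁₀(134/17.8) = 57.40 · log₁₀(7.528)
= 57.40 · (0.8767) = 50.32 mV

50 mV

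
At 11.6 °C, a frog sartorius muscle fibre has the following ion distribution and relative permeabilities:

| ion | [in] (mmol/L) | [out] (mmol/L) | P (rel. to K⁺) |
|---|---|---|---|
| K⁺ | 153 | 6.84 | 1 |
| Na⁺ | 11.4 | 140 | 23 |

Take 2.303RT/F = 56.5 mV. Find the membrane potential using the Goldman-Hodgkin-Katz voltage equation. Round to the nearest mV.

50 mV

Vm = 56.5 · log₁₀[(Σ P·[cation]ₒ + Σ P·[anion]ᵢ) / (Σ P·[cation]ᵢ + Σ P·[anion]ₒ)]
Numerator = 1×6.84 + 23×140 = 3227
Denominator = 1×153 + 23×11.4 = 415.2
Vm = 56.5 · log₁₀(7.7718) = 56.5 × (0.8905) = 50.31 mV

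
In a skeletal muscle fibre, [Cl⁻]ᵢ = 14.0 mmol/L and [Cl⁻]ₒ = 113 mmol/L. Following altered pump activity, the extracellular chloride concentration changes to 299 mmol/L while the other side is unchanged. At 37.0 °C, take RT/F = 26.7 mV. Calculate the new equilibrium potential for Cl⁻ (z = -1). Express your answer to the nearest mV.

-82 mV

After the shift: [Cl⁻]_out = 299, [Cl⁻]_in = 14.0 mmol/L.
E_new = (26.7/-1)·ln(299/14.0) = -26.70 · (3.0614) = -81.74 mV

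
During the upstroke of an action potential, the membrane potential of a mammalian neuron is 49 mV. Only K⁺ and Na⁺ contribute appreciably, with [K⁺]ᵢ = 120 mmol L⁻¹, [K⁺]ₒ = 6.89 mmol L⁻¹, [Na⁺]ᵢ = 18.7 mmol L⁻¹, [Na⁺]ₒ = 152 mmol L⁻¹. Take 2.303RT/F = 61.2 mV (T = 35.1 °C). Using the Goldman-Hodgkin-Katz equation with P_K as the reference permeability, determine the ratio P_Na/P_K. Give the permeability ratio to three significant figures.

Let α = P_Na/P_K. GHK: Vm = 61.2·log₁₀[(Kₒ + α·Naₒ)/(Kᵢ + α·Naᵢ)].
10^(Vm/61.2) = 10^(49.0/61.2) = 6.3191
So 6.3191·(Kᵢ + α·Naᵢ) = Kₒ + α·Naₒ → α = (6.3191·120.0 − 6.89) / (152.0 − 6.3191·18.7)
α = (758.3 − 6.89) / (152.0 − 118.2) = 751.4/33.83 = 22.21

22.2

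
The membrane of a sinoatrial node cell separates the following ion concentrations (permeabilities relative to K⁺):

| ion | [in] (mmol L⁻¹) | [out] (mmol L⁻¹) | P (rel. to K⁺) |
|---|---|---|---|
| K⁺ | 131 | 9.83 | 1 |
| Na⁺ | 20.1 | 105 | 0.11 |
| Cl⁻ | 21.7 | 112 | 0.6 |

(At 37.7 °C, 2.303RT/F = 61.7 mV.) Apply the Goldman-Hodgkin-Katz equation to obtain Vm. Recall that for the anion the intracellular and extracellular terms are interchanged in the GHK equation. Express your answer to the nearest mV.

-47 mV

Vm = 61.7 · log₁₀[(Σ P·[cation]ₒ + Σ P·[anion]ᵢ) / (Σ P·[cation]ᵢ + Σ P·[anion]ₒ)]
Numerator = 1×9.83 + 0.11×105 + 0.6×21.7 = 34.4
Denominator = 1×131 + 0.11×20.1 + 0.6×112 = 200.4
Vm = 61.7 · log₁₀(0.17165) = 61.7 × (-0.7654) = -47.22 mV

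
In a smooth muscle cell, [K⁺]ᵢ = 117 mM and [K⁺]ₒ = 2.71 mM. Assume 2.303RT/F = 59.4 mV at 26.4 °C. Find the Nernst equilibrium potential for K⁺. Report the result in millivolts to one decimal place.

E = (59.4/z) · log₁₀([K⁺]_out/[K⁺]_in) with z = +1.
= (59.4/1) · log₁₀(2.71/117) = 59.40 · log₁₀(0.02316)
= 59.40 · (-1.6352) = -97.13 mV

-97.1 mV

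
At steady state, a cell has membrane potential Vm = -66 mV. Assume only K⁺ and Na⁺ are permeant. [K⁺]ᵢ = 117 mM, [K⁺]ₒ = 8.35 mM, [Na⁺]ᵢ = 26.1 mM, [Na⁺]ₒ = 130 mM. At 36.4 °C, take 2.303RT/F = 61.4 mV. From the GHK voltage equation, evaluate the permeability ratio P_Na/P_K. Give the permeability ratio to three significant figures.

0.0117

Let α = P_Na/P_K. GHK: Vm = 61.4·log₁₀[(Kₒ + α·Naₒ)/(Kᵢ + α·Naᵢ)].
10^(Vm/61.4) = 10^(-66.0/61.4) = 0.084155
So 0.084155·(Kᵢ + α·Naᵢ) = Kₒ + α·Naₒ → α = (0.084155·117.0 − 8.35) / (130.0 − 0.084155·26.1)
α = (9.846 − 8.35) / (130.0 − 2.196) = 1.496/127.8 = 0.01171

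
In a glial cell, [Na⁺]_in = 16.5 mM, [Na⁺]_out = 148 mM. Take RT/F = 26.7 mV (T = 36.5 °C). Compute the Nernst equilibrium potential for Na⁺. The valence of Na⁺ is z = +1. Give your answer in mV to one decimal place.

58.6 mV

E = (26.7/z) · ln([Na⁺]_out/[Na⁺]_in) with z = +1.
= (26.7/1) · ln(148/16.5) = 26.70 · ln(8.97)
= 26.70 · (2.1939) = 58.58 mV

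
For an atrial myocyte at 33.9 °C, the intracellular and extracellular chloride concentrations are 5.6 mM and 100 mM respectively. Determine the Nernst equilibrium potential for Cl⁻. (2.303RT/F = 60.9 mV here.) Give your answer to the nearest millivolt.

-76 mV

E = (60.9/z) · log₁₀([Cl⁻]_out/[Cl⁻]_in) with z = -1.
For an anion, dividing by z = -1 reverses the sign.
= (60.9/-1) · log₁₀(100/5.6) = -60.90 · log₁₀(17.86)
= -60.90 · (1.2518) = -76.24 mV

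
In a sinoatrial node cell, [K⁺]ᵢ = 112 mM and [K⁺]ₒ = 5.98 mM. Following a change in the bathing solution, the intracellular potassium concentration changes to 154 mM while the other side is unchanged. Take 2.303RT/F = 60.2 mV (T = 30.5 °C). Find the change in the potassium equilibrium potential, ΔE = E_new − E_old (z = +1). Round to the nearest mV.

-8 mV

E_old = (60.2/1)·log₁₀(5.98/112) = -76.61 mV
E_new = (60.2/1)·log₁₀(5.98/154) = -84.93 mV
ΔE = -84.93 − (-76.61) = -8.33 mV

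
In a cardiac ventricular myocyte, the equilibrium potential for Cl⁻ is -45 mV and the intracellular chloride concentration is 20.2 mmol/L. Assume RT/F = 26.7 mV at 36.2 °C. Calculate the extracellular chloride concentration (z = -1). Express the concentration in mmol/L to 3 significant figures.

Nernst: E = (26.7/-1) · ln([out]/[in]), so ln([out]/[in]) = -45.0 × -1 / 26.7 = 1.6854.
[out]/[in] = e^(1.6854) = 5.395.
[out] = 5.395 × 20.2 = 109 mmol/L.

109 mmol/L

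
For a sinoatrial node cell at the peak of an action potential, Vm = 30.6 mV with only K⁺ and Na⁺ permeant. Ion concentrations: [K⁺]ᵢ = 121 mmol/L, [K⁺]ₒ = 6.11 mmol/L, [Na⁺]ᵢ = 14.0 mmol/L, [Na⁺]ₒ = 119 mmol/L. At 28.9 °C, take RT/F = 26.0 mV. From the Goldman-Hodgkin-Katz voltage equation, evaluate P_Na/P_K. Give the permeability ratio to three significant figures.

Let α = P_Na/P_K. GHK: Vm = 26.0·ln[(Kₒ + α·Naₒ)/(Kᵢ + α·Naᵢ)].
e^(Vm/26.0) = e^(30.6/26.0) = 3.2444
So 3.2444·(Kᵢ + α·Naᵢ) = Kₒ + α·Naₒ → α = (3.2444·121.0 − 6.11) / (119.0 − 3.2444·14.0)
α = (392.6 − 6.11) / (119.0 − 45.42) = 386.5/73.58 = 5.252

5.25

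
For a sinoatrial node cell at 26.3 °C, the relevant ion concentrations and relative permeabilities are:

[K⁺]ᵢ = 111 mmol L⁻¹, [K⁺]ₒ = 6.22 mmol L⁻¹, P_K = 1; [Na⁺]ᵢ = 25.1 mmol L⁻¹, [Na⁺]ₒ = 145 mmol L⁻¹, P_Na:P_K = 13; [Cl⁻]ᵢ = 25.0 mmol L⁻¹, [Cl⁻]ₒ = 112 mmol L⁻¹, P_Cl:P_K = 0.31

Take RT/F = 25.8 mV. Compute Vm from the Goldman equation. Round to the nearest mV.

36 mV

Vm = 25.8 · ln[(Σ P·[cation]ₒ + Σ P·[anion]ᵢ) / (Σ P·[cation]ᵢ + Σ P·[anion]ₒ)]
Numerator = 1×6.22 + 13×145 + 0.31×25.0 = 1899
Denominator = 1×111 + 13×25.1 + 0.31×112 = 472
Vm = 25.8 · ln(4.0231) = 25.8 × (1.3920) = 35.91 mV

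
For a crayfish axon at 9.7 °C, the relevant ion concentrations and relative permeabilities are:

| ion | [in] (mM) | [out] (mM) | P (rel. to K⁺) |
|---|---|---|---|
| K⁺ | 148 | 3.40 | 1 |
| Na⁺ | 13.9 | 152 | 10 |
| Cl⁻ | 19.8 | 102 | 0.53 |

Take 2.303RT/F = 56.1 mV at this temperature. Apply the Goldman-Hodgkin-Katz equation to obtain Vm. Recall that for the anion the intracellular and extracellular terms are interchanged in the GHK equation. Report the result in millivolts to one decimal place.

Vm = 56.1 · log₁₀[(Σ P·[cation]ₒ + Σ P·[anion]ᵢ) / (Σ P·[cation]ᵢ + Σ P·[anion]ₒ)]
Numerator = 1×3.40 + 10×152 + 0.53×19.8 = 1534
Denominator = 1×148 + 10×13.9 + 0.53×102 = 341.1
Vm = 56.1 · log₁₀(4.4974) = 56.1 × (0.6530) = 36.63 mV

36.6 mV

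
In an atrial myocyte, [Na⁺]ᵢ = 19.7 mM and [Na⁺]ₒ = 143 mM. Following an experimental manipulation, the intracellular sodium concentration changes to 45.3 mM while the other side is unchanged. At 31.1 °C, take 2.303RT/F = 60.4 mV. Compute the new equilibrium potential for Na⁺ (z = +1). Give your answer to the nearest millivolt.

After the shift: [Na⁺]_out = 143, [Na⁺]_in = 45.3 mM.
E_new = (60.4/1)·log₁₀(143/45.3) = 60.40 · (0.4992) = 30.15 mV

30 mV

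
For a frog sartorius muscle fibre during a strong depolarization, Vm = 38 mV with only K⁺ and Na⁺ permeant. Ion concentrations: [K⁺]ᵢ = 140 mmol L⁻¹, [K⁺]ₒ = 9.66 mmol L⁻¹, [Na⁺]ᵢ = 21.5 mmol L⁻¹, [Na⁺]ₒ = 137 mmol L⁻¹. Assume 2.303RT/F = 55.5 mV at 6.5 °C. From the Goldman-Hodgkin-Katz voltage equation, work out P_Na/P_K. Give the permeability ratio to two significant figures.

Let α = P_Na/P_K. GHK: Vm = 55.5·log₁₀[(Kₒ + α·Naₒ)/(Kᵢ + α·Naᵢ)].
10^(Vm/55.5) = 10^(38.0/55.5) = 4.8382
So 4.8382·(Kᵢ + α·Naᵢ) = Kₒ + α·Naₒ → α = (4.8382·140.0 − 9.66) / (137.0 − 4.8382·21.5)
α = (677.3 − 9.66) / (137.0 − 104) = 667.7/32.98 = 20.25

20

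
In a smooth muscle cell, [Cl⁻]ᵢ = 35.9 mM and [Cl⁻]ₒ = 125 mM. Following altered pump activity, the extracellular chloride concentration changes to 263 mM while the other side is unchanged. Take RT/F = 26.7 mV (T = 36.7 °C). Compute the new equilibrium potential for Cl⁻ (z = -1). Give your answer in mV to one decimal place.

After the shift: [Cl⁻]_out = 263, [Cl⁻]_in = 35.9 mM.
E_new = (26.7/-1)·ln(263/35.9) = -26.70 · (1.9914) = -53.17 mV

-53.2 mV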